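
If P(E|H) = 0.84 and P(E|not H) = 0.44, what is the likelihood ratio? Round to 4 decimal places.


Likelihood ratio = P(E|H) / P(E|not H)
= 0.84 / 0.44
= 1.9091

1.9091


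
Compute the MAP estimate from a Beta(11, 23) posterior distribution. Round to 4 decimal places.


MAP = mode of Beta distribution
= (alpha - 1)/(alpha + beta - 2)
= (11-1)/(11+23-2)
= 10/32 = 0.3125

0.3125


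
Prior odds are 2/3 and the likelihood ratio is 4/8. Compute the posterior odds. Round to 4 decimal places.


Posterior odds = prior odds * likelihood ratio
= (2/3) * (4/8)
= 8 / 24
= 0.3333

0.3333


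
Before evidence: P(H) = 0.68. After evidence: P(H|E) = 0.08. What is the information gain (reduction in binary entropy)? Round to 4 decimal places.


Prior entropy = 0.9044
Posterior entropy = 0.4022
Information gain = 0.9044 - 0.4022 = 0.5022

0.5022


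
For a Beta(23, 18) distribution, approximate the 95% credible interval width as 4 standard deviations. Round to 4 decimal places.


Variance of Beta(a,b) = ab / ((a+b)^2 * (a+b+1))
= 23*18 / ((41)^2 * 42)
= 0.0059
SD = sqrt(0.0059) = 0.0766
Width = 4 * SD = 0.3063

0.3063


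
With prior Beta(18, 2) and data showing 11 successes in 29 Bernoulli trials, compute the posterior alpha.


Conjugate update: alpha_posterior = alpha_prior + k
= 18 + 11 = 29

29


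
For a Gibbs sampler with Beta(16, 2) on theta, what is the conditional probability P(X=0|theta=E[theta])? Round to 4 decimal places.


E[theta] = 16/(16+2) = 0.8889
P(X=0|theta) = 1 - theta = 0.1111

0.1111


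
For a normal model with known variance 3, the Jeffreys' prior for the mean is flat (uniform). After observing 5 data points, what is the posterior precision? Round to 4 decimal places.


Jeffreys' prior for normal mean (known variance) is flat.
Prior precision = 0.
Posterior precision = prior_prec + n/sigma^2 = 0 + 5/3
= 1.6667

1.6667


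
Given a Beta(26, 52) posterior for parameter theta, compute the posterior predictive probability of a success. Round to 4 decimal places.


For a Beta-Bernoulli model, the predictive probability is the mean:
P(success) = 26/(26+52) = 26/78 = 0.3333

0.3333


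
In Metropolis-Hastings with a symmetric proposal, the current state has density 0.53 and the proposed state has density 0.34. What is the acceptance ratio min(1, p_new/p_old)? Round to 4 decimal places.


Ratio = p_new / p_old = 0.34 / 0.53 = 0.6415
Acceptance = min(1, 0.6415) = 0.6415

0.6415


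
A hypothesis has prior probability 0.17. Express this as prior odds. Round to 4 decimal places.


Odds = P(H) / P(not H) = 0.17 / 0.83
= 0.2048

0.2048


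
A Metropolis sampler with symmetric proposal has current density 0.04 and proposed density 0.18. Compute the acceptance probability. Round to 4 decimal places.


For symmetric proposals, acceptance = min(1, pi(x*)/pi(x))
= min(1, 0.18/0.04)
= min(1, 4.5) = 1.0

1.0


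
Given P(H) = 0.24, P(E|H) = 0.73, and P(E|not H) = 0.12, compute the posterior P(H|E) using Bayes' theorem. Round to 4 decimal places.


By Bayes' theorem: P(H|E) = P(E|H)*P(H) / P(E)
P(E) = P(E|H)*P(H) + P(E|not H)*P(not H)
P(E) = 0.73*0.24 + 0.12*0.76 = 0.2664
P(H|E) = 0.73*0.24 / 0.2664 = 0.6577

0.6577


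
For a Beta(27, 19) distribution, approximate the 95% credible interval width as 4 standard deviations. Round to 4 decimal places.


Variance of Beta(a,b) = ab / ((a+b)^2 * (a+b+1))
= 27*19 / ((46)^2 * 47)
= 0.0052
SD = sqrt(0.0052) = 0.0718
Width = 4 * SD = 0.2873

0.2873


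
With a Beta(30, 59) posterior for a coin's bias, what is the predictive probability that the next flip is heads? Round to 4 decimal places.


The predictive probability equals the posterior mean.
P(next = heads) = alpha / (alpha + beta)
= 30 / 89 = 0.3371

0.3371


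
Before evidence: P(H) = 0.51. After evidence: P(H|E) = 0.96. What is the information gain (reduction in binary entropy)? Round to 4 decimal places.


Prior entropy = 0.9997
Posterior entropy = 0.2423
Information gain = 0.9997 - 0.2423 = 0.7574

0.7574


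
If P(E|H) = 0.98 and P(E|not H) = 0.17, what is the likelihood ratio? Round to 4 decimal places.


Likelihood ratio = P(E|H) / P(E|not H)
= 0.98 / 0.17
= 5.7647

5.7647


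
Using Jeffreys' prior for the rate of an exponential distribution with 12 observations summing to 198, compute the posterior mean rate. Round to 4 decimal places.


Jeffreys' prior leads to posterior Gamma(12, 198).
Mean = 12/198 = 0.0606

0.0606


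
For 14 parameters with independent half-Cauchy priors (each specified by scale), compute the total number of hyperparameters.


A half-Cauchy prior has 1 hyperparameter per parameter.
Total = 14 * 1 = 14

14


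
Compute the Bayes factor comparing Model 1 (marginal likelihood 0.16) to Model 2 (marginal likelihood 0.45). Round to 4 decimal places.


BF12 = marginal likelihood of M1 / marginal likelihood of M2
= 0.16/0.45
= 0.3556

0.3556


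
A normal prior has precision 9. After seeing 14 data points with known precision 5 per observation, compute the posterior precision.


In the conjugate normal model, precisions add:
tau_posterior = tau_prior + n * tau_data
= 9 + 14*5 = 79

79


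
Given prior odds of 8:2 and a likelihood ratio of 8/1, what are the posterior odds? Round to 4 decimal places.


Posterior odds = prior odds * LR
Prior odds = 8/2 = 4.0
LR = 8/1 = 8.0
Posterior odds = 4.0 * 8.0 = 32.0

32.0


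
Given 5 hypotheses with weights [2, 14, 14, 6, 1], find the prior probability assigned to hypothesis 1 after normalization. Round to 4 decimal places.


To normalize, divide each weight by the sum of all weights.
Sum = 37
Prior(H1) = 2/37 = 0.0541

0.0541


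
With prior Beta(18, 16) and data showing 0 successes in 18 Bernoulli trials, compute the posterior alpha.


Conjugate update: alpha_posterior = alpha_prior + k
= 18 + 0 = 18

18


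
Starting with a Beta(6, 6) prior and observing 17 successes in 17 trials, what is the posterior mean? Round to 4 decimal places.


Posterior parameters: alpha = 6 + 17 = 23
beta = 6 + 0 = 6
Posterior mean = alpha / (alpha + beta) = 23 / 29
= 0.7931

0.7931


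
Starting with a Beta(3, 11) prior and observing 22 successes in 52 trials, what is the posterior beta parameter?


Posterior beta = prior beta + failures
Failures = 52 - 22 = 30
beta_post = 11 + 30 = 41

41


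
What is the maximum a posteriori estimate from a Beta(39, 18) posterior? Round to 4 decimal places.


The MAP estimate equals the mode of the distribution.
Mode of Beta(a,b) = (a-1)/(a+b-2)
= 38/55
= 0.6909

0.6909


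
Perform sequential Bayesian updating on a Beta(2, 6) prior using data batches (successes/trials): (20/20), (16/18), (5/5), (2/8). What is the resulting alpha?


Accumulate successes: 43
Posterior alpha = prior alpha + sum of successes
= 2 + 43 = 45

45


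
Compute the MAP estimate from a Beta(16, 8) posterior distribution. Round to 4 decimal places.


MAP = mode of Beta distribution
= (alpha - 1)/(alpha + beta - 2)
= (16-1)/(16+8-2)
= 15/22 = 0.6818

0.6818


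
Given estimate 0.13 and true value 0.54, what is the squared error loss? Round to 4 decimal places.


Squared error = (estimate - true)^2
Difference = -0.41
Loss = -0.41^2 = 0.1681

0.1681


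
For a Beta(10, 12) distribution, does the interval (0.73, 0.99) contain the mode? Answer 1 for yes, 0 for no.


Mode of Beta(a,b) = (a-1)/(a+b-2)
= (10-1)/(10+12-2) = 0.45
Check: 0.73 <= 0.45 <= 0.99?
Result: 0

0


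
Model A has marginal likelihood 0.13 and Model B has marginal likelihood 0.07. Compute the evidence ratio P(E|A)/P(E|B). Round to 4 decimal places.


Evidence ratio = P(E|A) / P(E|B)
= 0.13 / 0.07
= 1.8571

1.8571


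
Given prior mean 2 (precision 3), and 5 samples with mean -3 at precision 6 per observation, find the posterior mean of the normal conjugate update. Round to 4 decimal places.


The posterior mean is a precision-weighted average of prior and data.
Post. prec. = 3 + 30 = 33
Post. mean = (6 + -90)/33 = -84/33 = -2.5455

-2.5455


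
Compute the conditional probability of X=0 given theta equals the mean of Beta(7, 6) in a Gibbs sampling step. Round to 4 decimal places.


Mean of Beta(7, 6) = 0.5385
P(X=0 | theta=0.5385) = 0.4615

0.4615


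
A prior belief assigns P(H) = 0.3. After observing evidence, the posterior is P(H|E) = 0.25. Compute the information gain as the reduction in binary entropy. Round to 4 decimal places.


H(prior) = -0.3*log2(0.3) - 0.7*log2(0.7)
= 0.8813
H(post) = -0.25*log2(0.25) - 0.75*log2(0.75)
= 0.8113
IG = 0.8813 - 0.8113 = 0.07

0.07


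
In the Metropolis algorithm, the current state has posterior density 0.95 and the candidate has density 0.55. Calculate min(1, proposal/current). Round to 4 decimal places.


Ratio = 0.55/0.95 = 0.5789
Acceptance probability = min(1, 0.5789)
= 0.5789

0.5789


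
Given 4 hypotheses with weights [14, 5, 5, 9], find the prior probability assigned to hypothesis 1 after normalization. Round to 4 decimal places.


To normalize, divide each weight by the sum of all weights.
Sum = 33
Prior(H1) = 14/33 = 0.4242

0.4242


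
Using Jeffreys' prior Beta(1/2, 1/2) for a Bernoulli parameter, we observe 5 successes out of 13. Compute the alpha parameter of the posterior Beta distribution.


Conjugate update: Beta(0.5 + k, 0.5 + n - k).
k = 5, n - k = 8
Posterior alpha = 0.5 + k = 0.5 + 5 = 5.5

5.5


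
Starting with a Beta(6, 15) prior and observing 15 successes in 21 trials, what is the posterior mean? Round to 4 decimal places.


Posterior parameters: alpha = 6 + 15 = 21
beta = 15 + 6 = 21
Posterior mean = alpha / (alpha + beta) = 21 / 42
= 0.5

0.5


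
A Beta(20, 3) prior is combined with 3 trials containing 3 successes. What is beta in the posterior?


In conjugate updating:
beta_posterior = beta_prior + (n - k)
= 3 + (3 - 3)
= 3 + 0 = 3

3


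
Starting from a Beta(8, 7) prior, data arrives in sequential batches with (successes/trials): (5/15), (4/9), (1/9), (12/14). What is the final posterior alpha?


In sequential Bayesian updating, we sum all successes.
Total successes = 22
Final alpha = 8 + 22 = 30

30


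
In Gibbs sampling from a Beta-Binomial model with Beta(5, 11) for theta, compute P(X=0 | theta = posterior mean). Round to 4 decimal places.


Posterior mean = alpha/(alpha+beta) = 5/16 = 0.3125
P(X=0|theta=mean) = 1 - theta = 0.6875

0.6875


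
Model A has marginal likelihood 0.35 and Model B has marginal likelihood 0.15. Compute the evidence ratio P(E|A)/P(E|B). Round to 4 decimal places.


Evidence ratio = P(E|A) / P(E|B)
= 0.35 / 0.15
= 2.3333

2.3333


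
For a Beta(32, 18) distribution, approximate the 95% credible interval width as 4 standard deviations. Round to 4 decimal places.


Variance of Beta(a,b) = ab / ((a+b)^2 * (a+b+1))
= 32*18 / ((50)^2 * 51)
= 0.0045
SD = sqrt(0.0045) = 0.0672
Width = 4 * SD = 0.2689

0.2689


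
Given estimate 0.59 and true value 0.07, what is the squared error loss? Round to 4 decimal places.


Squared error = (estimate - true)^2
Difference = 0.52
Loss = 0.52^2 = 0.2704

0.2704


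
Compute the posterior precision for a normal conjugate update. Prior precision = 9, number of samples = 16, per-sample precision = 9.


tau_post = tau_0 + n * tau
= 9 + 16 * 9 = 153

153


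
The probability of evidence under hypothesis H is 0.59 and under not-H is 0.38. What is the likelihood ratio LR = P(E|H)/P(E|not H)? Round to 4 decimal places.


LR = 0.59 / 0.38
= 1.5526

1.5526


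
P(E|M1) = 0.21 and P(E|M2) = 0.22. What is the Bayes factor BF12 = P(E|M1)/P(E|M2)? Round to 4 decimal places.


Bayes factor BF12 = P(E|M1) / P(E|M2)
= 0.21 / 0.22
= 0.9545

0.9545


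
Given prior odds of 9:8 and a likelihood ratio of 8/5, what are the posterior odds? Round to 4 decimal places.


Posterior odds = prior odds * LR
Prior odds = 9/8 = 1.125
LR = 8/5 = 1.6
Posterior odds = 1.125 * 1.6 = 1.8

1.8


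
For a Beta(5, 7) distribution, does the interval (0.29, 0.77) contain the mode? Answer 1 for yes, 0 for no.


Mode of Beta(a,b) = (a-1)/(a+b-2)
= (5-1)/(5+7-2) = 0.4
Check: 0.29 <= 0.4 <= 0.77?
Result: 1

1


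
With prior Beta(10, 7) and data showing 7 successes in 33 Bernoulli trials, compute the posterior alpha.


Conjugate update: alpha_posterior = alpha_prior + k
= 10 + 7 = 17

17


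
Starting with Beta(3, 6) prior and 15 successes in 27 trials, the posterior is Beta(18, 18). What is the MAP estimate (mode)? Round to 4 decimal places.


The mode of Beta(a, b) when a > 1 and b > 1 is (a-1)/(a+b-2)
= (18 - 1) / (18 + 18 - 2)
= 17 / 34
= 0.5

0.5


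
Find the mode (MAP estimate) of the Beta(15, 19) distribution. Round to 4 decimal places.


For Beta(a,b) with a,b > 1:
Mode = (a-1)/(a+b-2) = (15-1)/(34-2)
= 14/32 = 0.4375

0.4375


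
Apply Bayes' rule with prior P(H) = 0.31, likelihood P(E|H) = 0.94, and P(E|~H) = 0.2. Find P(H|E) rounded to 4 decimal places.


Step 1: Compute marginal P(E) = P(E|H)P(H) + P(E|~H)P(~H)
= 0.94*0.31 + 0.2*0.69 = 0.4294
Step 2: P(H|E) = P(E|H)P(H)/P(E) = 0.2914/0.4294
= 0.6786

0.6786


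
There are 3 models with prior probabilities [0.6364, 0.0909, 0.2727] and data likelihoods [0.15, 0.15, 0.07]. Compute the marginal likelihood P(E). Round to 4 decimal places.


P(E) = sum over models of P(M_i) * P(E|M_i)
= 0.6364*0.15 + 0.0909*0.15 + 0.2727*0.07
= 0.1282

0.1282


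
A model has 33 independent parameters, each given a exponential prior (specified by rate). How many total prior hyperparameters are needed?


Each exponential prior needs 1 hyperparameter (rate).
Total = 1 * 33 = 33

33


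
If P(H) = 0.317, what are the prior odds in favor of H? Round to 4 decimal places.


Prior odds = P(H) / (1 - P(H))
= 0.317 / 0.683
= 0.4641

0.4641


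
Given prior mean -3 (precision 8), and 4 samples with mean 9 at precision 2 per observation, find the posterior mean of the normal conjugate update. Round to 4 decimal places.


The posterior mean is a precision-weighted average of prior and data.
Post. prec. = 8 + 8 = 16
Post. mean = (-24 + 72)/16 = 48/16 = 3.0

3.0


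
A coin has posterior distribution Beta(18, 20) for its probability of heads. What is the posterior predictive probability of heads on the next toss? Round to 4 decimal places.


Posterior predictive = E[theta] = alpha/(alpha+beta)
= 18/38
= 0.4737

0.4737


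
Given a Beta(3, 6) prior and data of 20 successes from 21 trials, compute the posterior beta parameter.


Number of failures = 21 - 20 = 1
Posterior beta = 6 + 1 = 7

7


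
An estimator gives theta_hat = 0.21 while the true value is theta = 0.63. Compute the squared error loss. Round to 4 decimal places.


The squared error loss is (theta_hat - theta)^2
= (0.21 - 0.63)^2
= (-0.42)^2 = 0.1764

0.1764


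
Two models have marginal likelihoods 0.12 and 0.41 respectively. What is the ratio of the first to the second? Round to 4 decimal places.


Evidence ratio = 0.12 / 0.41
= 0.2927

0.2927


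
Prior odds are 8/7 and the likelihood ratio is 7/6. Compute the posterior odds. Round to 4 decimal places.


Posterior odds = prior odds * likelihood ratio
= (8/7) * (7/6)
= 56 / 42
= 1.3333

1.3333


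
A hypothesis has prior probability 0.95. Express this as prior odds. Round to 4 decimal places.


Odds = P(H) / P(not H) = 0.95 / 0.05
= 19.0

19.0


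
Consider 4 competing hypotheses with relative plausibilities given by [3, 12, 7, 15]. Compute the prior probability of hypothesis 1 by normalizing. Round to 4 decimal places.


Sum of weights = 3 + 12 + 7 + 15 = 37
Normalized prior for H1 = 3 / 37
= 0.0811

0.0811


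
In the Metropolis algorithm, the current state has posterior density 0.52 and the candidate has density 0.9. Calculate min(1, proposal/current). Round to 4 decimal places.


Ratio = 0.9/0.52 = 1.7308
Acceptance probability = min(1, 1.7308)
= 1.0

1.0


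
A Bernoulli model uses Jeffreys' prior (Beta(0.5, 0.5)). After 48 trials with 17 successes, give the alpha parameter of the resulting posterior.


Posterior = Beta(prior_alpha + successes, prior_beta + failures)
= Beta(0.5 + 17, 0.5 + 31)
Posterior alpha = 0.5 + k = 0.5 + 17 = 17.5

17.5


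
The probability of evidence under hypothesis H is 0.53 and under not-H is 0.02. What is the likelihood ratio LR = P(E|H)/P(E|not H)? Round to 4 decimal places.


LR = 0.53 / 0.02
= 26.5

26.5


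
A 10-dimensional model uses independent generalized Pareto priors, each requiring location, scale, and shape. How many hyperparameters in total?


Per parameter: 3 (location, scale, and shape).
Total = 10 * 3 = 30

30


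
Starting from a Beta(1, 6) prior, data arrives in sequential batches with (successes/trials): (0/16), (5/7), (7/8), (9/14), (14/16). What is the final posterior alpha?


In sequential Bayesian updating, we sum all successes.
Total successes = 35
Final alpha = 1 + 35 = 36

36


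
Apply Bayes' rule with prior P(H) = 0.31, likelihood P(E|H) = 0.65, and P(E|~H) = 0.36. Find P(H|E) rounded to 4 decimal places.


Step 1: Compute marginal P(E) = P(E|H)P(H) + P(E|~H)P(~H)
= 0.65*0.31 + 0.36*0.69 = 0.4499
Step 2: P(H|E) = P(E|H)P(H)/P(E) = 0.2015/0.4499
= 0.4479

0.4479


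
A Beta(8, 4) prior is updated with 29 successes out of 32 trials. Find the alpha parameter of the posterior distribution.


In the Beta-Binomial conjugate update:
alpha_post = alpha_prior + successes
= 8 + 29
= 37

37


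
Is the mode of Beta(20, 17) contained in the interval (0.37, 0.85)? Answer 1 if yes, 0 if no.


Mode = (a-1)/(a+b-2) = 19/35 = 0.5429
Interval: (0.37, 0.85)
Contains mode? 1

1


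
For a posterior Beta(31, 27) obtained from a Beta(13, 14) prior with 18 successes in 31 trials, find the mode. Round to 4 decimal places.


Mode = (alpha - 1) / (alpha + beta - 2)
= 30 / 56
= 0.5357

0.5357


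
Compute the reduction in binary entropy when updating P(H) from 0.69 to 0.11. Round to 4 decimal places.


H_before = -p*log2(p) - (1-p)*log2(1-p) for p=0.69: 0.8932
H_after for p=0.11: 0.4999
Reduction = 0.8932 - 0.4999 = 0.3933

0.3933


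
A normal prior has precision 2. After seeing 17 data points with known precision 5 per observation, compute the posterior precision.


In the conjugate normal model, precisions add:
tau_posterior = tau_prior + n * tau_data
= 2 + 17*5 = 87

87


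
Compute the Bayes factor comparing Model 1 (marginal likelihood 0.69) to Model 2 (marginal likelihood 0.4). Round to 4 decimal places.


BF12 = marginal likelihood of M1 / marginal likelihood of M2
= 0.69/0.4
= 1.725

1.725


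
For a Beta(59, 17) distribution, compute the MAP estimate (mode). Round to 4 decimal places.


MAP = mode = (a-1)/(a+b-2)
= (59-1)/(59+17-2)
= 58/74 = 0.7838

0.7838


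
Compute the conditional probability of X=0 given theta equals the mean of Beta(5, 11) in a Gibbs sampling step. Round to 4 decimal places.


Mean of Beta(5, 11) = 0.3125
P(X=0 | theta=0.3125) = 0.6875

0.6875


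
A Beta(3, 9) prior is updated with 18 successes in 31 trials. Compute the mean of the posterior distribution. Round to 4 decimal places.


After update: Beta(21, 22)
Mean = 21 / (21 + 22) = 21 / 43
= 0.4884

0.4884


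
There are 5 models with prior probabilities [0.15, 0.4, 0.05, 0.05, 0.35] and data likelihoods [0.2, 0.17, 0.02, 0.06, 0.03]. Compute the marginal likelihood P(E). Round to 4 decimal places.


P(E) = sum over models of P(M_i) * P(E|M_i)
= 0.15*0.2 + 0.4*0.17 + 0.05*0.02 + 0.05*0.06 + 0.35*0.03
= 0.1125

0.1125


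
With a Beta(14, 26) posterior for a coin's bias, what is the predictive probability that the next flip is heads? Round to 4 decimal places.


The predictive probability equals the posterior mean.
P(next = heads) = alpha / (alpha + beta)
= 14 / 40 = 0.35

0.35


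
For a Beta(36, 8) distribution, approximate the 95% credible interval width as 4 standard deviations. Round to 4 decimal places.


Variance of Beta(a,b) = ab / ((a+b)^2 * (a+b+1))
= 36*8 / ((44)^2 * 45)
= 0.0033
SD = sqrt(0.0033) = 0.0575
Width = 4 * SD = 0.23

0.23


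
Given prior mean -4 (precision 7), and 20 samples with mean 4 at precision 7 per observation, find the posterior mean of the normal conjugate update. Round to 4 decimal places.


The posterior mean is a precision-weighted average of prior and data.
Post. prec. = 7 + 140 = 147
Post. mean = (-28 + 560)/147 = 532/147 = 3.619

3.619


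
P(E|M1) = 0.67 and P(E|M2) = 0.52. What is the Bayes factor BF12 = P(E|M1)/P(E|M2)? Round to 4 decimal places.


Bayes factor BF12 = P(E|M1) / P(E|M2)
= 0.67 / 0.52
= 1.2885

1.2885


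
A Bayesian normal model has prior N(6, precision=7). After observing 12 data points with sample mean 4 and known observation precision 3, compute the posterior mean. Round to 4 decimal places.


Posterior mean = (prior_precision * prior_mean + n * data_precision * data_mean) / (prior_precision + n * data_precision)
Numerator = 7*6 + 12*3*4 = 186
Denominator = 7 + 12*3 = 43
Posterior mean = 4.3256

4.3256


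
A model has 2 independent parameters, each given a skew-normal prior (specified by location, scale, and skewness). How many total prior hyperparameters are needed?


Each skew-normal prior needs 3 hyperparameters (location, scale, and skewness).
Total = 3 * 2 = 6

6


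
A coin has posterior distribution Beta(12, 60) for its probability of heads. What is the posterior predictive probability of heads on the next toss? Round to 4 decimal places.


Posterior predictive = E[theta] = alpha/(alpha+beta)
= 12/72
= 0.1667

0.1667


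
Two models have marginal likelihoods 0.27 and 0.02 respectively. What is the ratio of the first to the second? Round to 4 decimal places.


Evidence ratio = 0.27 / 0.02
= 13.5

13.5


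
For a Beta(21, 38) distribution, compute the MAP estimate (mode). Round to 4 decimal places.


MAP = mode = (a-1)/(a+b-2)
= (21-1)/(21+38-2)
= 20/57 = 0.3509

0.3509


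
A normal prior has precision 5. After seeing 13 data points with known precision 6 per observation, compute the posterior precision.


In the conjugate normal model, precisions add:
tau_posterior = tau_prior + n * tau_data
= 5 + 13*6 = 83

83


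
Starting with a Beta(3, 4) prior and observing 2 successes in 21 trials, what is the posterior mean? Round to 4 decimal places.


Posterior parameters: alpha = 3 + 2 = 5
beta = 4 + 19 = 23
Posterior mean = alpha / (alpha + beta) = 5 / 28
= 0.1786

0.1786


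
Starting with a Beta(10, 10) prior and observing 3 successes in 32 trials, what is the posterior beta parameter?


Posterior beta = prior beta + failures
Failures = 32 - 3 = 29
beta_post = 10 + 29 = 39

39


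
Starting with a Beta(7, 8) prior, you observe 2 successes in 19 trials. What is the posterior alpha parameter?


For a Beta-Binomial conjugate model:
Posterior alpha = prior alpha + number of successes
= 7 + 2 = 9

9


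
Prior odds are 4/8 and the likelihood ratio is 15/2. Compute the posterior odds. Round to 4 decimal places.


Posterior odds = prior odds * likelihood ratio
= (4/8) * (15/2)
= 60 / 16
= 3.75

3.75


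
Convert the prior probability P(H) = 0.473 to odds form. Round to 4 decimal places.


P(not H) = 1 - 0.473 = 0.527
Odds = 0.473 / 0.527 = 0.8975

0.8975


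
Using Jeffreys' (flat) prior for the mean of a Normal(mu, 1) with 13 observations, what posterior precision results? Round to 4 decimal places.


Flat prior means prior precision is 0.
Posterior precision = n / sigma^2 = 13/1 = 13.0

13.0


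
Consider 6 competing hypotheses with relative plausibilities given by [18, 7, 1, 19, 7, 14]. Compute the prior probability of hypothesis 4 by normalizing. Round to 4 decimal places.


Sum of weights = 18 + 7 + 1 + 19 + 7 + 14 = 66
Normalized prior for H4 = 19 / 66
= 0.2879

0.2879


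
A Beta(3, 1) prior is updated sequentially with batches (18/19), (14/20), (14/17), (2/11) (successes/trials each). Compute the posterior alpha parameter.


Sequential conjugate updating is equivalent to a single batch update.
Total successes across all batches = 48
alpha_posterior = alpha_prior + total_successes = 3 + 48
= 51

51


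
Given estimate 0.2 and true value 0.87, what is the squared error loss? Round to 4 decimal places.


Squared error = (estimate - true)^2
Difference = -0.67
Loss = -0.67^2 = 0.4489

0.4489


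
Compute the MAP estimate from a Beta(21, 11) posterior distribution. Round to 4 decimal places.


MAP = mode of Beta distribution
= (alpha - 1)/(alpha + beta - 2)
= (21-1)/(21+11-2)
= 20/30 = 0.6667

0.6667


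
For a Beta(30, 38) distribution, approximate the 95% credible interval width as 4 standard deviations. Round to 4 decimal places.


Variance of Beta(a,b) = ab / ((a+b)^2 * (a+b+1))
= 30*38 / ((68)^2 * 69)
= 0.0036
SD = sqrt(0.0036) = 0.0598
Width = 4 * SD = 0.2391

0.2391


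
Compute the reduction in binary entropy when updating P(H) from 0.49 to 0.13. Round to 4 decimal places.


H_before = -p*log2(p) - (1-p)*log2(1-p) for p=0.49: 0.9997
H_after for p=0.13: 0.5574
Reduction = 0.9997 - 0.5574 = 0.4423

0.4423


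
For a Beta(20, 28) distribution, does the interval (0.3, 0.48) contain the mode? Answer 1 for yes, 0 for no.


Mode of Beta(a,b) = (a-1)/(a+b-2)
= (20-1)/(20+28-2) = 0.413
Check: 0.3 <= 0.413 <= 0.48?
Result: 1

1


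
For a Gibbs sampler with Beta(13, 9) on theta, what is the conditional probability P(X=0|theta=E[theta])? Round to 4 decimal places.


E[theta] = 13/(13+9) = 0.5909
P(X=0|theta) = 1 - theta = 0.4091

0.4091


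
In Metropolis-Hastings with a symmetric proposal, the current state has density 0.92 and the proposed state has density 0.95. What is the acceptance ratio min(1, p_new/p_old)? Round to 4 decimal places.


Ratio = p_new / p_old = 0.95 / 0.92 = 1.0326
Acceptance = min(1, 1.0326) = 1.0

1.0


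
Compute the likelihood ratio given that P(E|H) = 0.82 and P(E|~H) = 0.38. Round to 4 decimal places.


LR = P(E|H) / P(E|~H)
= 0.82 / 0.38 = 2.1579

2.1579


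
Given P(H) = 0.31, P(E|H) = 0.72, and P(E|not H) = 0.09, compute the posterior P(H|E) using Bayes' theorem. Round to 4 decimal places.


By Bayes' theorem: P(H|E) = P(E|H)*P(H) / P(E)
P(E) = P(E|H)*P(H) + P(E|not H)*P(not H)
P(E) = 0.72*0.31 + 0.09*0.69 = 0.2853
P(H|E) = 0.72*0.31 / 0.2853 = 0.7823

0.7823


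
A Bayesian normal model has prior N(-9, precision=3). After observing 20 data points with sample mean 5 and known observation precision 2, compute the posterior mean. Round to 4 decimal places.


Posterior mean = (prior_precision * prior_mean + n * data_precision * data_mean) / (prior_precision + n * data_precision)
Numerator = 3*-9 + 20*2*5 = 173
Denominator = 3 + 20*2 = 43
Posterior mean = 4.0233

4.0233


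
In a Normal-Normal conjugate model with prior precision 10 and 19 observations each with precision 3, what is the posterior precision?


Posterior precision = prior precision + n * observation precision
= 10 + 19 * 3
= 10 + 57 = 67

67


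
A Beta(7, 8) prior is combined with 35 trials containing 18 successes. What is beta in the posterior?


In conjugate updating:
beta_posterior = beta_prior + (n - k)
= 8 + (35 - 18)
= 8 + 17 = 25

25


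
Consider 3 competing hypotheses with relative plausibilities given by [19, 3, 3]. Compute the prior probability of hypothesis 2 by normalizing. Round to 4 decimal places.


Sum of weights = 19 + 3 + 3 = 25
Normalized prior for H2 = 3 / 25
= 0.12

0.12


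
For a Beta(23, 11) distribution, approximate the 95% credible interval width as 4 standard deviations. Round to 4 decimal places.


Variance of Beta(a,b) = ab / ((a+b)^2 * (a+b+1))
= 23*11 / ((34)^2 * 35)
= 0.0063
SD = sqrt(0.0063) = 0.0791
Width = 4 * SD = 0.3163

0.3163


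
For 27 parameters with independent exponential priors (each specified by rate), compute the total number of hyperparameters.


A exponential prior has 1 hyperparameter per parameter.
Total = 27 * 1 = 27

27


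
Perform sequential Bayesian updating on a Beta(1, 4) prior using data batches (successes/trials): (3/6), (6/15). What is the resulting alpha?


Accumulate successes: 9
Posterior alpha = prior alpha + sum of successes
= 1 + 9 = 10

10


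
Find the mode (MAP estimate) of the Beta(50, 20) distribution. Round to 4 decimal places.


For Beta(a,b) with a,b > 1:
Mode = (a-1)/(a+b-2) = (50-1)/(70-2)
= 49/68 = 0.7206

0.7206


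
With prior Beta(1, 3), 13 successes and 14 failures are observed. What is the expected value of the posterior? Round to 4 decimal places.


Posterior = Beta(14, 17)
E[theta] = alpha/(alpha+beta)
= 14/31 = 0.4516

0.4516


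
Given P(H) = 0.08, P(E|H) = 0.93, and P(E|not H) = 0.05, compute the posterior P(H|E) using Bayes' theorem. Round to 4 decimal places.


By Bayes' theorem: P(H|E) = P(E|H)*P(H) / P(E)
P(E) = P(E|H)*P(H) + P(E|not H)*P(not H)
P(E) = 0.93*0.08 + 0.05*0.92 = 0.1204
P(H|E) = 0.93*0.08 / 0.1204 = 0.6179

0.6179


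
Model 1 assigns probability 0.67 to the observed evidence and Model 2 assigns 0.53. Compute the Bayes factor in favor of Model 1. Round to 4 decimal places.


BF = P(data|M1) / P(data|M2)
= 0.67 / 0.53 = 1.2642

1.2642


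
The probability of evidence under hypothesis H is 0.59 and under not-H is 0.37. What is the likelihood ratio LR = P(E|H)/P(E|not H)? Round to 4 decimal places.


LR = 0.59 / 0.37
= 1.5946

1.5946


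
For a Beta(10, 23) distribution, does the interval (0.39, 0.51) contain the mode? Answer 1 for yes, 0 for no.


Mode of Beta(a,b) = (a-1)/(a+b-2)
= (10-1)/(10+23-2) = 0.2903
Check: 0.39 <= 0.2903 <= 0.51?
Result: 0

0


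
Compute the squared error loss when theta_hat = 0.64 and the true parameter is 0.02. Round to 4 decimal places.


L = (theta_hat - theta_true)^2
= (0.64 - 0.02)^2
= 0.62^2 = 0.3844

0.3844


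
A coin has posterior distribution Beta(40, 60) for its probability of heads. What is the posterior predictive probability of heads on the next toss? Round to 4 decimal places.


Posterior predictive = E[theta] = alpha/(alpha+beta)
= 40/100
= 0.4

0.4


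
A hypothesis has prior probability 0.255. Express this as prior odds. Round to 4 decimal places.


Odds = P(H) / P(not H) = 0.255 / 0.745
= 0.3423

0.3423


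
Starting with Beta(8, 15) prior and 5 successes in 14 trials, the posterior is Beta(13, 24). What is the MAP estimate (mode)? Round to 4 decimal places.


The mode of Beta(a, b) when a > 1 and b > 1 is (a-1)/(a+b-2)
= (13 - 1) / (13 + 24 - 2)
= 12 / 35
= 0.3429

0.3429


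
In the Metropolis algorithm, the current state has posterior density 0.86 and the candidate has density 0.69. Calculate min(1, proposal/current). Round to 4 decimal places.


Ratio = 0.69/0.86 = 0.8023
Acceptance probability = min(1, 0.8023)
= 0.8023

0.8023


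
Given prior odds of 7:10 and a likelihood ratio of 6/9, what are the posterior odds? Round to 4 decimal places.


Posterior odds = prior odds * LR
Prior odds = 7/10 = 0.7
LR = 6/9 = 0.6667
Posterior odds = 0.7 * 0.6667 = 0.4667

0.4667


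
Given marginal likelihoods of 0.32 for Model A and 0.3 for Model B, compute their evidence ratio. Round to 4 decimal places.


Ratio = ML(A) / ML(B) = 0.32/0.3
= 1.0667

1.0667


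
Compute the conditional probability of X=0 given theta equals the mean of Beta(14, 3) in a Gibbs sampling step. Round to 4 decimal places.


Mean of Beta(14, 3) = 0.8235
P(X=0 | theta=0.8235) = 0.1765

0.1765


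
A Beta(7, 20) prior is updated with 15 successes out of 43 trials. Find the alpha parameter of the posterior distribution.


In the Beta-Binomial conjugate update:
alpha_post = alpha_prior + successes
= 7 + 15
= 22

22


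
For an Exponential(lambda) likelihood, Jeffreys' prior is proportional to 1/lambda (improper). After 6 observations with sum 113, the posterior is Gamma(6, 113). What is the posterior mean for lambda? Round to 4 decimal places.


Posterior = Gamma(n, sum_x) = Gamma(6, 113)
Posterior mean = shape/rate = 6/113
= 0.0531

0.0531


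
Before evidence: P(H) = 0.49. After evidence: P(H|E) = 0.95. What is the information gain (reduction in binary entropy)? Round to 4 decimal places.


Prior entropy = 0.9997
Posterior entropy = 0.2864
Information gain = 0.9997 - 0.2864 = 0.7133

0.7133


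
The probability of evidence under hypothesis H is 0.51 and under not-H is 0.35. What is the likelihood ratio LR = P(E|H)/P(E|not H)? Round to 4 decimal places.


LR = 0.51 / 0.35
= 1.4571

1.4571


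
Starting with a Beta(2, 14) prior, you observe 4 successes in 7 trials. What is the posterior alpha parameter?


For a Beta-Binomial conjugate model:
Posterior alpha = prior alpha + number of successes
= 2 + 4 = 6

6


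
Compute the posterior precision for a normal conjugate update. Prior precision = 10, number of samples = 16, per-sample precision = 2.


tau_post = tau_0 + n * tau
= 10 + 16 * 2 = 42

42


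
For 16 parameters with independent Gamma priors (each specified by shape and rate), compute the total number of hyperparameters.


A Gamma prior has 2 hyperparameters per parameter.
Total = 16 * 2 = 32

32


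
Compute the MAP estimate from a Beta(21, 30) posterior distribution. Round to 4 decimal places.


MAP = mode of Beta distribution
= (alpha - 1)/(alpha + beta - 2)
= (21-1)/(21+30-2)
= 20/49 = 0.4082

0.4082


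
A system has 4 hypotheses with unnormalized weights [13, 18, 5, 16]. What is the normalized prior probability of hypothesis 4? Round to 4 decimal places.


The normalized prior is the weight divided by the total.
Total weight = 52
P(H4) = 16 / 52 = 0.3077

0.3077


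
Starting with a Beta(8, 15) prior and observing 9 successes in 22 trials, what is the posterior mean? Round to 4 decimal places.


Posterior parameters: alpha = 8 + 9 = 17
beta = 15 + 13 = 28
Posterior mean = alpha / (alpha + beta) = 17 / 45
= 0.3778

0.3778


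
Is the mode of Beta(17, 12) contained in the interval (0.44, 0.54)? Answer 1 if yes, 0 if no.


Mode = (a-1)/(a+b-2) = 16/27 = 0.5926
Interval: (0.44, 0.54)
Contains mode? 0

0


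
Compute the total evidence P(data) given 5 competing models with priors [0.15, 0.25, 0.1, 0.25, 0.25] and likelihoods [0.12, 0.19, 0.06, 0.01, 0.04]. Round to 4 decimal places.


Marginal likelihood = sum P(model_i) * P(data|model_i)
Model 1: 0.15 * 0.12 = 0.018
Model 2: 0.25 * 0.19 = 0.0475
Model 3: 0.1 * 0.06 = 0.006
Model 4: 0.25 * 0.01 = 0.0025
Model 5: 0.25 * 0.04 = 0.01
Total = 0.084

0.084


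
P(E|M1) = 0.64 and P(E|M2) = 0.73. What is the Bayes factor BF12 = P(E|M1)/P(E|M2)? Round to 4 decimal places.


Bayes factor BF12 = P(E|M1) / P(E|M2)
= 0.64 / 0.73
= 0.8767

0.8767


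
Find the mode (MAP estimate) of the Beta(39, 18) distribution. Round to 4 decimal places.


For Beta(a,b) with a,b > 1:
Mode = (a-1)/(a+b-2) = (39-1)/(57-2)
= 38/55 = 0.6909

0.6909


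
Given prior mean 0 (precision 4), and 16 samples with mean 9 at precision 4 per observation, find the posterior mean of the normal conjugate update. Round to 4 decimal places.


The posterior mean is a precision-weighted average of prior and data.
Post. prec. = 4 + 64 = 68
Post. mean = (0 + 576)/68 = 576/68 = 8.4706

8.4706


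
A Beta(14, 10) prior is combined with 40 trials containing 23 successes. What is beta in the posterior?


In conjugate updating:
beta_posterior = beta_prior + (n - k)
= 10 + (40 - 23)
= 10 + 17 = 27

27


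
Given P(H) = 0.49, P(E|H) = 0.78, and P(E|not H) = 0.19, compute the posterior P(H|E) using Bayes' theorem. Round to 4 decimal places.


By Bayes' theorem: P(H|E) = P(E|H)*P(H) / P(E)
P(E) = P(E|H)*P(H) + P(E|not H)*P(not H)
P(E) = 0.78*0.49 + 0.19*0.51 = 0.4791
P(H|E) = 0.78*0.49 / 0.4791 = 0.7977

0.7977


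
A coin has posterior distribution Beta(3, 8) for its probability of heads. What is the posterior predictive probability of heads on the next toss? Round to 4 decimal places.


Posterior predictive = E[theta] = alpha/(alpha+beta)
= 3/11
= 0.2727

0.2727


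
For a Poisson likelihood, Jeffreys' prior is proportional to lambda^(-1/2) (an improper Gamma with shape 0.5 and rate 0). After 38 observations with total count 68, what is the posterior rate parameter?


Jeffreys' prior for Poisson is proportional to lambda^(-1/2).
Posterior is Gamma(0.5 + S, 0 + n) = Gamma(0.5 + 68, 38).
Posterior rate = 0 + n = 38

38.0


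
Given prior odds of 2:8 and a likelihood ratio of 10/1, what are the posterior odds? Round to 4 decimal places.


Posterior odds = prior odds * LR
Prior odds = 2/8 = 0.25
LR = 10/1 = 10.0
Posterior odds = 0.25 * 10.0 = 2.5

2.5


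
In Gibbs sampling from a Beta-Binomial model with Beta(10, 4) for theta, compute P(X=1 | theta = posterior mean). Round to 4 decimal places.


Posterior mean = alpha/(alpha+beta) = 10/14 = 0.7143
P(X=1|theta=mean) = theta = 0.7143

0.7143


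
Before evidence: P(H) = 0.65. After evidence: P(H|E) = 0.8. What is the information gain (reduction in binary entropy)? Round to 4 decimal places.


Prior entropy = 0.9341
Posterior entropy = 0.7219
Information gain = 0.9341 - 0.7219 = 0.2121

0.2121


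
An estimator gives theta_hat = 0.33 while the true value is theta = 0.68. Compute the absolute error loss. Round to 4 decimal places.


The absolute error loss is |theta_hat - theta|
= |0.33 - 0.68|
= 0.35

0.35


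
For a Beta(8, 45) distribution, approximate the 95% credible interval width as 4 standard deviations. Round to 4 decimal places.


Variance of Beta(a,b) = ab / ((a+b)^2 * (a+b+1))
= 8*45 / ((53)^2 * 54)
= 0.0024
SD = sqrt(0.0024) = 0.0487
Width = 4 * SD = 0.1949

0.1949


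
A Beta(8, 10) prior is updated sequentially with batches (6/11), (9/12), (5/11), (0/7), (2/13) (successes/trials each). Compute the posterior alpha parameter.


Sequential conjugate updating is equivalent to a single batch update.
Total successes across all batches = 22
alpha_posterior = alpha_prior + total_successes = 8 + 22
= 30

30


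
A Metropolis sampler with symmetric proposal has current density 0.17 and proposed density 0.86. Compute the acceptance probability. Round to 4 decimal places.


For symmetric proposals, acceptance = min(1, pi(x*)/pi(x))
= min(1, 0.86/0.17)
= min(1, 5.0588) = 1.0

1.0


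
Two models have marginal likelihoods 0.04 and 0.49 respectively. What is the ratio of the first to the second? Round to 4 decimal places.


Evidence ratio = 0.04 / 0.49
= 0.0816

0.0816


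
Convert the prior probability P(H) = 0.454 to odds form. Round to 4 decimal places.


P(not H) = 1 - 0.454 = 0.546
Odds = 0.454 / 0.546 = 0.8315

0.8315


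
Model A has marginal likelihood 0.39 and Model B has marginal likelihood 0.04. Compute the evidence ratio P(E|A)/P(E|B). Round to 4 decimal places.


Evidence ratio = P(E|A) / P(E|B)
= 0.39 / 0.04
= 9.75

9.75


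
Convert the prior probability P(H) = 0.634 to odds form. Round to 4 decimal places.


P(not H) = 1 - 0.634 = 0.366
Odds = 0.634 / 0.366 = 1.7322

1.7322


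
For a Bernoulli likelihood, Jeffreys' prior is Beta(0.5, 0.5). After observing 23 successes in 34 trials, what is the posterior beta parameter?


Jeffreys' prior for Bernoulli is Beta(0.5, 0.5).
Posterior is Beta(0.5 + k, 0.5 + n - k).
Posterior beta = 0.5 + (n - k) = 0.5 + 11 = 11.5

11.5


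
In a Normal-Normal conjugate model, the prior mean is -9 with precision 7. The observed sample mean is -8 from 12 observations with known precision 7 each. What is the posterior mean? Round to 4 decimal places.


Posterior precision = tau0 + n*tau = 7 + 12*7 = 91
Posterior mean = (tau0*mu0 + n*tau*xbar) / posterior_precision
= (7*-9 + 12*7*-8) / 91
= -735 / 91 = -8.0769

-8.0769


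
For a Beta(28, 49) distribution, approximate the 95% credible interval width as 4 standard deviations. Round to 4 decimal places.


Variance of Beta(a,b) = ab / ((a+b)^2 * (a+b+1))
= 28*49 / ((77)^2 * 78)
= 0.003
SD = sqrt(0.003) = 0.0545
Width = 4 * SD = 0.2179

0.2179
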